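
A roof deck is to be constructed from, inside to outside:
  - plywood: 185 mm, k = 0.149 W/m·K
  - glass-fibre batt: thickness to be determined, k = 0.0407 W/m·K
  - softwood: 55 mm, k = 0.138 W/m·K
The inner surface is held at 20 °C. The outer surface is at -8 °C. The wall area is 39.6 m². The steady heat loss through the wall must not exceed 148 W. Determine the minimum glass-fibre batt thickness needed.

L ≈ 238 mm

Treating each layer as a thermal resistance in series:
R_plywood = L/(kA) = 0.185/(0.149×39.6) = 0.03135 K/W
R_softwood = L/(kA) = 0.055/(0.138×39.6) = 0.01006 K/W
Sum of the known resistances R_other = 0.04142 K/W
Required total resistance R_tot = ΔT/Q_allow = 28/148 = 0.1892 K/W
R_glass-fibre batt = R_tot − R_other = 0.1478 K/W
L = R·k·A = 0.1478×0.0407×39.6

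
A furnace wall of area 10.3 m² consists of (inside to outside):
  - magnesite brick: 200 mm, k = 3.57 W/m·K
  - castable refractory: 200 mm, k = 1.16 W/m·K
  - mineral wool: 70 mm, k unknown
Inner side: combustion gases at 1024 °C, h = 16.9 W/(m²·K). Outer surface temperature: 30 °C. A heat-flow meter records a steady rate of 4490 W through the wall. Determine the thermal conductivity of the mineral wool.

Model the wall as resistances in series:
R_inner film = 1/(h_i·A) = 1/(16.9×10.3) = 0.005745 K/W
R_magnesite brick = L/(kA) = 0.2/(3.57×10.3) = 0.005439 K/W
R_castable refractory = L/(kA) = 0.2/(1.16×10.3) = 0.01674 K/W
Sum of known resistances R_other = 0.02792 K/W
Total R = ΔT/Q = 994/4490 = 0.2214 K/W
R_mineral wool = R_total − R_other = 0.1935 K/W
k = L/(R·A) = 0.07/(0.1935×10.3)

k ≈ 0.0351 W/(m·K)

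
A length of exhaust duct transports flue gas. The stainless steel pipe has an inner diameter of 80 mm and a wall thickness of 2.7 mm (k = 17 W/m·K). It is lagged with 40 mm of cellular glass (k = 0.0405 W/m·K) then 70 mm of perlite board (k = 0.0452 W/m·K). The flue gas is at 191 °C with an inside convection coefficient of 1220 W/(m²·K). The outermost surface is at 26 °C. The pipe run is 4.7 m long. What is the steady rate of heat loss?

For a radial system each layer contributes R = ln(r_out/r_in)/(2πkL); films add R = 1/(hA).
R_inner film = 1/(h_i·2πr₁L) = 1/(1220×2π×0.04×4.7) = 6.939×10^-4 K/W
R_stainless steel pipe wall = ln(42.7/40)/(2π×17×4.7) = 1.301×10^-4 K/W
R_cellular glass = ln(82.7/42.7)/(2π×0.0405×4.7) = 0.5527 K/W
R_perlite board = ln(152.7/82.7)/(2π×0.0452×4.7) = 0.4594 K/W
R_total = 1.013 K/W
Q = ΔT/R_total = 165/1.013

Q ≈ 163 W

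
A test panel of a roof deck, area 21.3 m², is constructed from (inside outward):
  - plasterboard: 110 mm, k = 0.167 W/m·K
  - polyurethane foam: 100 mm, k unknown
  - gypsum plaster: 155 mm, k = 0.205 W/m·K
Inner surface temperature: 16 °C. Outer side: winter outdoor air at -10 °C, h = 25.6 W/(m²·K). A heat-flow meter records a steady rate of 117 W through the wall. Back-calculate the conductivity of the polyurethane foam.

Using the resistance-network approach (series):
R_plasterboard = L/(kA) = 0.11/(0.167×21.3) = 0.03092 K/W
R_gypsum plaster = L/(kA) = 0.155/(0.205×21.3) = 0.0355 K/W
R_outer film = 1/(h_o·A) = 1/(25.6×21.3) = 0.001834 K/W
Sum of known resistances R_other = 0.06826 K/W
Total R = ΔT/Q = 26/117 = 0.2222 K/W
R_polyurethane foam = R_total − R_other = 0.154 K/W
k = L/(R·A) = 0.1/(0.154×21.3)

k ≈ 0.0305 W/(m·K)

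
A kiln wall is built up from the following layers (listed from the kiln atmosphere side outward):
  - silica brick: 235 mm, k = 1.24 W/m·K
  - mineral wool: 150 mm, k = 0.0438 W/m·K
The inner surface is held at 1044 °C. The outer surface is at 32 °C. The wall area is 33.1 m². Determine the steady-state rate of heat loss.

Q ≈ 9270 W

Using the resistance-network approach (series):
R_silica brick = L/(kA) = 0.235/(1.24×33.1) = 0.005726 K/W
R_mineral wool = L/(kA) = 0.15/(0.0438×33.1) = 0.1035 K/W
R_total = 0.1092 K/W
Q = ΔT / R_total = 1012 / 0.1092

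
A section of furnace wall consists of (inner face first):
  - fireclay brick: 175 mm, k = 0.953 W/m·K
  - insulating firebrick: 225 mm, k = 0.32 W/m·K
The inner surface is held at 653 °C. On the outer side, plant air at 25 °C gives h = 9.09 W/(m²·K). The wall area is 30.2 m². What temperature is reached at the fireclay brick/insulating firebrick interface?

Using the resistance-network approach (series):
R_fireclay brick = L/(kA) = 0.175/(0.953×30.2) = 0.00608 K/W
R_insulating firebrick = L/(kA) = 0.225/(0.32×30.2) = 0.02328 K/W
R_outer film = 1/(h_o·A) = 1/(9.09×30.2) = 0.003643 K/W
R_total = 0.03301 K/W;  Q = ΔT/R_total = 628/0.03301 = 19030 W
T_interface = T_inner − Q·ΣR(inner→interface) = 653 − 19000×0.00608

T ≈ 537 °C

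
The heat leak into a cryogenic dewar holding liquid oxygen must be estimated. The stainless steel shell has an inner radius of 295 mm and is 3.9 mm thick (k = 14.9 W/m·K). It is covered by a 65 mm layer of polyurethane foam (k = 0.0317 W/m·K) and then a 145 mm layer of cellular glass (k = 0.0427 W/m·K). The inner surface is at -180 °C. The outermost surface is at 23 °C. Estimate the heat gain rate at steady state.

Radial (spherical) resistances in series:
R_stainless steel shell = (1/0.295 − 1/0.2989)/(4π×14.9) = 2.362×10^-4 K/W
R_polyurethane foam = (1/0.2989 − 1/0.3639)/(4π×0.0317) = 1.5 K/W
R_cellular glass = (1/0.3639 − 1/0.5089)/(4π×0.0427) = 1.459 K/W
R_total = 2.96 K/W
Q = ΔT/R_total = 203/2.96

Q ≈ 68.6 W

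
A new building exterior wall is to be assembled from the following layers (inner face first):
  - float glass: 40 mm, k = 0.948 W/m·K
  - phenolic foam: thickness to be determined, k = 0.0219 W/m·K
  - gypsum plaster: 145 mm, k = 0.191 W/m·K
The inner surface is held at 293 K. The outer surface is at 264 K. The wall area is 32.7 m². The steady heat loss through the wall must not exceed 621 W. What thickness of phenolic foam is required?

Treating each layer as a thermal resistance in series:
R_float glass = L/(kA) = 0.04/(0.948×32.7) = 0.00129 K/W
R_gypsum plaster = L/(kA) = 0.145/(0.191×32.7) = 0.02322 K/W
Sum of the known resistances R_other = 0.02451 K/W
Required total resistance R_tot = ΔT/Q_allow = 29/621 = 0.0467 K/W
R_phenolic foam = R_tot − R_other = 0.02219 K/W
L = R·k·A = 0.02219×0.0219×32.7

L ≈ 15.9 mm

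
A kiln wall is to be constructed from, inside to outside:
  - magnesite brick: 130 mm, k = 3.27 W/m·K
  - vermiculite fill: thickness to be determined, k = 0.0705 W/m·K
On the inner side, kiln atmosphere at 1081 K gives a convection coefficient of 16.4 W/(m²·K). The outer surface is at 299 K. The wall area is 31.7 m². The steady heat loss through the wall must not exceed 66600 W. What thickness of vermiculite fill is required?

L ≈ 19.1 mm

Treating each layer as a thermal resistance in series:
R_inner film = 1/(h_i·A) = 1/(16.4×31.7) = 0.001924 K/W
R_magnesite brick = L/(kA) = 0.13/(3.27×31.7) = 0.001254 K/W
Sum of the known resistances R_other = 0.003178 K/W
Required total resistance R_tot = ΔT/Q_allow = 782/66600 = 0.01174 K/W
R_vermiculite fill = R_tot − R_other = 0.008564 K/W
L = R·k·A = 0.008564×0.0705×31.7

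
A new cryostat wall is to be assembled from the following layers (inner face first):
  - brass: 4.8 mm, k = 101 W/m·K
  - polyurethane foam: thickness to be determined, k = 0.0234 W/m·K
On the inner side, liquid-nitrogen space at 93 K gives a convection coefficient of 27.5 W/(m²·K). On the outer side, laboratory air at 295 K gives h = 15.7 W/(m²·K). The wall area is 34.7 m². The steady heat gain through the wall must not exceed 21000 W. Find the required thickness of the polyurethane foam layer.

Model the wall as resistances in series:
R_inner film = 1/(h_i·A) = 1/(27.5×34.7) = 0.001048 K/W
R_brass = L/(kA) = 0.0048/(101×34.7) = 1.37×10^-6 K/W
R_outer film = 1/(h_o·A) = 1/(15.7×34.7) = 0.001836 K/W
Sum of the known resistances R_other = 0.002885 K/W
Required total resistance R_tot = ΔT/Q_allow = 202/21000 = 0.009619 K/W
R_polyurethane foam = R_tot − R_other = 0.006734 K/W
L = R·k·A = 0.006734×0.0234×34.7

L ≈ 5.47 mm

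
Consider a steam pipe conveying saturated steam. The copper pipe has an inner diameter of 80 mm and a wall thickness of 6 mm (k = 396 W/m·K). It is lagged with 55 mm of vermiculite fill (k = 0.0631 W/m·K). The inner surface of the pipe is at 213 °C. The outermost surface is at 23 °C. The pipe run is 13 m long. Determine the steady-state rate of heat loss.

Q ≈ 1250 W

Per-layer cylindrical resistances, series-summed:
R_copper pipe wall = ln(46/40)/(2π×396×13) = 4.321×10^-6 K/W
R_vermiculite fill = ln(101/46)/(2π×0.0631×13) = 0.1526 K/W
R_total = 0.1526 K/W
Q = ΔT/R_total = 190/0.1526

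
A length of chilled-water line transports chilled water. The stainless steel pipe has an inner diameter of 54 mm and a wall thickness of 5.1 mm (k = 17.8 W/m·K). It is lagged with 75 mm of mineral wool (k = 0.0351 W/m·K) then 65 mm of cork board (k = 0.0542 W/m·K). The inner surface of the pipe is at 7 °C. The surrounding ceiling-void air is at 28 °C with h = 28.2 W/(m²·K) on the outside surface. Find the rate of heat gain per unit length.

q′ ≈ 3.05 W/m

Per-layer cylindrical resistances, series-summed:
R_stainless steel pipe wall = ln(32.1/27)/(2π×17.8×1) = 0.001547 K/W
R_mineral wool = ln(107.1/32.1)/(2π×0.0351×1) = 5.463 K/W
R_cork board = ln(172.1/107.1)/(2π×0.0542×1) = 1.393 K/W
R_outer film = 1/(h_o·2πr_oL) = 1/(28.2×2π×0.1721×1) = 0.03279 K/W
R_total = 6.891 K/W
Q = ΔT/R_total = 21/6.891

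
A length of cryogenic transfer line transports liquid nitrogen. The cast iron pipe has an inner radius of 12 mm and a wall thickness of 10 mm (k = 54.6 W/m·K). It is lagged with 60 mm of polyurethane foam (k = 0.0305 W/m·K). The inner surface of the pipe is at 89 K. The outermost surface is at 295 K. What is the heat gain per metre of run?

Treating each annulus and film as a series resistance:
R_cast iron pipe wall = ln(22/12)/(2π×54.6×1) = 0.001767 K/W
R_polyurethane foam = ln(82/22)/(2π×0.0305×1) = 6.865 K/W
R_total = 6.867 K/W
Q = ΔT/R_total = 206/6.867

q′ ≈ 30 W/m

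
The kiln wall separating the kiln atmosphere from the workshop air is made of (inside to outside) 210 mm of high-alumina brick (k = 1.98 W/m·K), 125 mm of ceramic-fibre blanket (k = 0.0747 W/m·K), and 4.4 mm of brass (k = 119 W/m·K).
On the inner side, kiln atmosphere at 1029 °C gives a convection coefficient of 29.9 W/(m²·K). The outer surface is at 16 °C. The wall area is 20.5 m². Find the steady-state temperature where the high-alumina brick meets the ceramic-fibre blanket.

T ≈ 951 °C

Using the resistance-network approach (series):
R_inner film = 1/(h_i·A) = 1/(29.9×20.5) = 0.001631 K/W
R_high-alumina brick = L/(kA) = 0.21/(1.98×20.5) = 0.005174 K/W
R_ceramic-fibre blanket = L/(kA) = 0.125/(0.0747×20.5) = 0.08163 K/W
R_brass = L/(kA) = 0.0044/(119×20.5) = 1.804×10^-6 K/W
R_total = 0.08843 K/W;  Q = ΔT/R_total = 1013/0.08843 = 11450 W
T_interface = T_inner − Q·ΣR(inner→interface) = 1029 − 11500×0.006805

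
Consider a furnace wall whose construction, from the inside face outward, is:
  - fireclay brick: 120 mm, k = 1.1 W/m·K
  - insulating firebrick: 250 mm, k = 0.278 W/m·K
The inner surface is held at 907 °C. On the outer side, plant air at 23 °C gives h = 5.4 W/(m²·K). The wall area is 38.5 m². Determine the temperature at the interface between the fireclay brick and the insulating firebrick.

Using the resistance-network approach (series):
R_fireclay brick = L/(kA) = 0.12/(1.1×38.5) = 0.002834 K/W
R_insulating firebrick = L/(kA) = 0.25/(0.278×38.5) = 0.02336 K/W
R_outer film = 1/(h_o·A) = 1/(5.4×38.5) = 0.00481 K/W
R_total = 0.031 K/W;  Q = ΔT/R_total = 884/0.031 = 28510 W
T_interface = T_inner − Q·ΣR(inner→interface) = 907 − 28500×0.002834

T ≈ 826 °C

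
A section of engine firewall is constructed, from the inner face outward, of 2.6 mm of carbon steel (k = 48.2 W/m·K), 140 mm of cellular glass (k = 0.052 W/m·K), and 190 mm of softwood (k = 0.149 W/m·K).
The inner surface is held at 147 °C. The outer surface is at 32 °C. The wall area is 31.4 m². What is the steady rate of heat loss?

Q ≈ 910 W

Model the wall as resistances in series:
R_carbon steel = L/(kA) = 0.0026/(48.2×31.4) = 1.718×10^-6 K/W
R_cellular glass = L/(kA) = 0.14/(0.052×31.4) = 0.08574 K/W
R_softwood = L/(kA) = 0.19/(0.149×31.4) = 0.04061 K/W
R_total = 0.1264 K/W
Q = ΔT / R_total = 115 / 0.1264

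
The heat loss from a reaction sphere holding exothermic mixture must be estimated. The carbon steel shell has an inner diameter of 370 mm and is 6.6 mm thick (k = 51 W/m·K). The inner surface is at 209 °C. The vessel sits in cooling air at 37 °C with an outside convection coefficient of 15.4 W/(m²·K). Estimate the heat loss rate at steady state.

Q ≈ 1220 W

Radial (spherical) resistances in series:
R_carbon steel shell = (1/0.185 − 1/0.1916)/(4π×51) = 2.905×10^-4 K/W
R_outer film = 1/(h·4πr_o²) = 1/(15.4×4π×0.1916²) = 0.1408 K/W
R_total = 0.1411 K/W
Q = ΔT/R_total = 172/0.1411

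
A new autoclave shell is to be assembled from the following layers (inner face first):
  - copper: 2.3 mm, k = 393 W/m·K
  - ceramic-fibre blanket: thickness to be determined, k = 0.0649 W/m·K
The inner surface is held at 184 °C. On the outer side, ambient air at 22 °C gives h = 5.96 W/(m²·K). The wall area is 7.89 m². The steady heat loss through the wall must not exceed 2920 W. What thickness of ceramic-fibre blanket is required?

L ≈ 17.5 mm

Model the wall as resistances in series:
R_copper = L/(kA) = 0.0023/(393×7.89) = 7.418×10^-7 K/W
R_outer film = 1/(h_o·A) = 1/(5.96×7.89) = 0.02127 K/W
Sum of the known resistances R_other = 0.02127 K/W
Required total resistance R_tot = ΔT/Q_allow = 162/2920 = 0.05548 K/W
R_ceramic-fibre blanket = R_tot − R_other = 0.03421 K/W
L = R·k·A = 0.03421×0.0649×7.89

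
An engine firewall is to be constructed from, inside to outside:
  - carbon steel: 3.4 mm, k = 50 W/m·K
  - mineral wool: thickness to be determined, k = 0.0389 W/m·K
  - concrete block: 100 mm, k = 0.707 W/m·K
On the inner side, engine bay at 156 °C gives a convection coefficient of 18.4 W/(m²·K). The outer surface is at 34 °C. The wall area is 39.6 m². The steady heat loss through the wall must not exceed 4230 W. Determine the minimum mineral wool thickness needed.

Series thermal resistances:
R_inner film = 1/(h_i·A) = 1/(18.4×39.6) = 0.001372 K/W
R_carbon steel = L/(kA) = 0.0034/(50×39.6) = 1.717×10^-6 K/W
R_concrete block = L/(kA) = 0.1/(0.707×39.6) = 0.003572 K/W
Sum of the known resistances R_other = 0.004946 K/W
Required total resistance R_tot = ΔT/Q_allow = 122/4230 = 0.02884 K/W
R_mineral wool = R_tot − R_other = 0.0239 K/W
L = R·k·A = 0.0239×0.0389×39.6

L ≈ 36.8 mm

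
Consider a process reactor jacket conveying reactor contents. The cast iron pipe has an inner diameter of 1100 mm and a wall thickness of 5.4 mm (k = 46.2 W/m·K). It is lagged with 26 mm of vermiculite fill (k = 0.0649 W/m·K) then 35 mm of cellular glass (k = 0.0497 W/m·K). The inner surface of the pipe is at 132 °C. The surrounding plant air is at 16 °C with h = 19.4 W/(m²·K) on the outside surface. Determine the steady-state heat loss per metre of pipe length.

Radial resistances (cylindrical: R_cond = ln(r_o/r_i)/(2πkL), R_conv = 1/(h·2πrL)):
R_cast iron pipe wall = ln(555.4/550)/(2π×46.2×1) = 3.366×10^-5 K/W
R_vermiculite fill = ln(581.4/555.4)/(2π×0.0649×1) = 0.1122 K/W
R_cellular glass = ln(616.4/581.4)/(2π×0.0497×1) = 0.1872 K/W
R_outer film = 1/(h_o·2πr_oL) = 1/(19.4×2π×0.6164×1) = 0.01331 K/W
R_total = 0.3127 K/W
Q = ΔT/R_total = 116/0.3127

q′ ≈ 371 W/m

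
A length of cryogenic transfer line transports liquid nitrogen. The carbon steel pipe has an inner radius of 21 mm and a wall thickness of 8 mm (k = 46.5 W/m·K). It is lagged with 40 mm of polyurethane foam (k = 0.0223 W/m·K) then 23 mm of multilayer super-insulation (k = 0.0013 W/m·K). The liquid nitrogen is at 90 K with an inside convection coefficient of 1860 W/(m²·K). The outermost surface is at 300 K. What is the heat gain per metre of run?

Per-layer cylindrical resistances, series-summed:
R_inner film = 1/(h_i·2πr₁L) = 1/(1860×2π×0.021×1) = 0.004075 K/W
R_carbon steel pipe wall = ln(29/21)/(2π×46.5×1) = 0.001105 K/W
R_polyurethane foam = ln(69/29)/(2π×0.0223×1) = 6.186 K/W
R_multilayer super-insulation = ln(92/69)/(2π×0.0013×1) = 35.22 K/W
R_total = 41.41 K/W
Q = ΔT/R_total = 210/41.41

q′ ≈ 5.07 W/m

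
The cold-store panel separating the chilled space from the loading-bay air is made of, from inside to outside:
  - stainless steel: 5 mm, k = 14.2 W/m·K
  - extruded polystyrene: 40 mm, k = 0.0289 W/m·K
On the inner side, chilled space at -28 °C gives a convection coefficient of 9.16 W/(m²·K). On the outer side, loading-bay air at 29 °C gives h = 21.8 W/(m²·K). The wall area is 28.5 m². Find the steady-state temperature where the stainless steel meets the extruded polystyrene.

T ≈ -23.9 °C

Treating each layer as a thermal resistance in series:
R_inner film = 1/(h_i·A) = 1/(9.16×28.5) = 0.003831 K/W
R_stainless steel = L/(kA) = 0.005/(14.2×28.5) = 1.235×10^-5 K/W
R_extruded polystyrene = L/(kA) = 0.04/(0.0289×28.5) = 0.04856 K/W
R_outer film = 1/(h_o·A) = 1/(21.8×28.5) = 0.00161 K/W
R_total = 0.05402 K/W;  Q = ΔT/R_total = 57/0.05402 = 1055 W
T_interface = T_inner + Q·ΣR(inner→interface) = -28 + 1060×0.003843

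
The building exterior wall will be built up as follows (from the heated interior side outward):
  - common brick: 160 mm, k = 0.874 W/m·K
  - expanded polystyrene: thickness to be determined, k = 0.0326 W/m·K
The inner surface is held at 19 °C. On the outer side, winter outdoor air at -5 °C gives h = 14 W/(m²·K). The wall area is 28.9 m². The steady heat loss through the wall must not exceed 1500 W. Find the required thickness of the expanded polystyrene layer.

L ≈ 6.78 mm

Model the wall as resistances in series:
R_common brick = L/(kA) = 0.16/(0.874×28.9) = 0.006334 K/W
R_outer film = 1/(h_o·A) = 1/(14×28.9) = 0.002472 K/W
Sum of the known resistances R_other = 0.008806 K/W
Required total resistance R_tot = ΔT/Q_allow = 24/1500 = 0.016 K/W
R_expanded polystyrene = R_tot − R_other = 0.007194 K/W
L = R·k·A = 0.007194×0.0326×28.9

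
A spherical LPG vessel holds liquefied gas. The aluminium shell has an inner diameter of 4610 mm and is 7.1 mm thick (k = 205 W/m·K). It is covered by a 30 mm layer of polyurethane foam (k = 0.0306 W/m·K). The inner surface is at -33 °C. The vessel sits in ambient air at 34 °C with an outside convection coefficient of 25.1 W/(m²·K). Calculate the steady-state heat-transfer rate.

Spherical conduction: R = (1/r_in − 1/r_out)/(4πk) per layer; series-sum.
R_aluminium shell = (1/2.305 − 1/2.3121)/(4π×205) = 5.172×10^-7 K/W
R_polyurethane foam = (1/2.3121 − 1/2.3421)/(4π×0.0306) = 0.01441 K/W
R_outer film = 1/(h·4πr_o²) = 1/(25.1×4π×2.3421²) = 5.78×10^-4 K/W
R_total = 0.01499 K/W
Q = ΔT/R_total = 67/0.01499

Q ≈ 4470 W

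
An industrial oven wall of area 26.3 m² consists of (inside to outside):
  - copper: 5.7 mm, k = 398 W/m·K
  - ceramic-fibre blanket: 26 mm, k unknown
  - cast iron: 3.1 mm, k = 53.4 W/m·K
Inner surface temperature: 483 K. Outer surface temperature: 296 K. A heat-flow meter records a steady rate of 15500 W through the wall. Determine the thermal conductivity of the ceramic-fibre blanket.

k ≈ 0.082 W/(m·K)

Thermal resistances in series:
R_copper = L/(kA) = 0.0057/(398×26.3) = 5.445×10^-7 K/W
R_cast iron = L/(kA) = 0.0031/(53.4×26.3) = 2.207×10^-6 K/W
Sum of known resistances R_other = 2.752×10^-6 K/W
Total R = ΔT/Q = 187/15500 = 0.01206 K/W
R_ceramic-fibre blanket = R_total − R_other = 0.01206 K/W
k = L/(R·A) = 0.026/(0.01206×26.3)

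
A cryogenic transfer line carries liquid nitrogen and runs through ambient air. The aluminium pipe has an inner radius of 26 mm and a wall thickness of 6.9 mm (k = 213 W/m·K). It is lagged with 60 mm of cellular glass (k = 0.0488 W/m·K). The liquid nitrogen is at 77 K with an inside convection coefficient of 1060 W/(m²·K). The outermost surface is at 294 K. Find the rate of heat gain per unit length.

q′ ≈ 64 W/m

For a radial system each layer contributes R = ln(r_out/r_in)/(2πkL); films add R = 1/(hA).
R_inner film = 1/(h_i·2πr₁L) = 1/(1060×2π×0.026×1) = 0.005775 K/W
R_aluminium pipe wall = ln(32.9/26)/(2π×213×1) = 1.759×10^-4 K/W
R_cellular glass = ln(92.9/32.9)/(2π×0.0488×1) = 3.385 K/W
R_total = 3.391 K/W
Q = ΔT/R_total = 217/3.391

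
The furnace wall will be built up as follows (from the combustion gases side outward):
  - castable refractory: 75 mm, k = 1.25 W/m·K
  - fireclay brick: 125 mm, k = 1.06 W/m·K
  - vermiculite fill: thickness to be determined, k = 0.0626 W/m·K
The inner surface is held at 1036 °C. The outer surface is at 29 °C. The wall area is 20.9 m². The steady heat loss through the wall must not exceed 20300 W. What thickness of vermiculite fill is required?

Using the resistance-network approach (series):
R_castable refractory = L/(kA) = 0.075/(1.25×20.9) = 0.002871 K/W
R_fireclay brick = L/(kA) = 0.125/(1.06×20.9) = 0.005642 K/W
Sum of the known resistances R_other = 0.008513 K/W
Required total resistance R_tot = ΔT/Q_allow = 1007/20300 = 0.04961 K/W
R_vermiculite fill = R_tot − R_other = 0.04109 K/W
L = R·k·A = 0.04109×0.0626×20.9

L ≈ 53.8 mm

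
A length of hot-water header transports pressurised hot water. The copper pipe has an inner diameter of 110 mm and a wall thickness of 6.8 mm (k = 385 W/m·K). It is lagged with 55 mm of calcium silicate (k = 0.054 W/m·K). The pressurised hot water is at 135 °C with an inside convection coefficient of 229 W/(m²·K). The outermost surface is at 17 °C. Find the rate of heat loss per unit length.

q′ ≈ 62.5 W/m

Radial resistances (cylindrical: R_cond = ln(r_o/r_i)/(2πkL), R_conv = 1/(h·2πrL)):
R_inner film = 1/(h_i·2πr₁L) = 1/(229×2π×0.055×1) = 0.01264 K/W
R_copper pipe wall = ln(61.8/55)/(2π×385×1) = 4.819×10^-5 K/W
R_calcium silicate = ln(116.8/61.8)/(2π×0.054×1) = 1.876 K/W
R_total = 1.889 K/W
Q = ΔT/R_total = 118/1.889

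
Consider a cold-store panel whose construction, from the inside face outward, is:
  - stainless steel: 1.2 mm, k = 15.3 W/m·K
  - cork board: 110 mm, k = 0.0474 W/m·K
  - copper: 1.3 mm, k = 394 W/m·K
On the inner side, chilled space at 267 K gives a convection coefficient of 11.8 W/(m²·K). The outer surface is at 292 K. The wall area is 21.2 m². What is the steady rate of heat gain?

Q ≈ 220 W

Series thermal resistances:
R_inner film = 1/(h_i·A) = 1/(11.8×21.2) = 0.003997 K/W
R_stainless steel = L/(kA) = 0.0012/(15.3×21.2) = 3.7×10^-6 K/W
R_cork board = L/(kA) = 0.11/(0.0474×21.2) = 0.1095 K/W
R_copper = L/(kA) = 0.0013/(394×21.2) = 1.556×10^-7 K/W
R_total = 0.1135 K/W
Q = ΔT / R_total = 25 / 0.1135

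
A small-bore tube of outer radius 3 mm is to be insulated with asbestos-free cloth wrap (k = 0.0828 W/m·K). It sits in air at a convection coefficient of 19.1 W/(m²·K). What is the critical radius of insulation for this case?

r_cr ≈ 4.34 mm

For a cylinder r_cr = k/h = 0.0828/19.1
r_cr = 4.34 mm; since the bare radius (3 mm) is below r_cr, adding a thin layer of insulation will *increase* heat loss.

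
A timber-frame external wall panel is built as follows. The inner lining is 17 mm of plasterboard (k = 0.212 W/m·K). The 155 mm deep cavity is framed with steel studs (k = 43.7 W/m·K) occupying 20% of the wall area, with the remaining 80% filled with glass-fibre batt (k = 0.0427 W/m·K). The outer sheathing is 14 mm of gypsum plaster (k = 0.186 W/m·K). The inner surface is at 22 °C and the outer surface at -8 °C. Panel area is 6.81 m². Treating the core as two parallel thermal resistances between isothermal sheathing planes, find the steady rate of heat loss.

Sheathing layers in series; stud and cavity paths in parallel between them.
R_inner = 0.017/(0.212×6.81) = 0.01178 K/W
R_stud  = 0.155/(43.7×0.2×6.81) = 0.002604 K/W
R_cav   = 0.155/(0.0427×0.8×6.81) = 0.6663 K/W
1/R_core = 1/R_stud + 1/R_cav → R_core = 0.002594 K/W
R_outer = 0.014/(0.186×6.81) = 0.01105 K/W
R_total = 0.02542 K/W
Q = ΔT/R_total = 30/0.02542

Q ≈ 1180 W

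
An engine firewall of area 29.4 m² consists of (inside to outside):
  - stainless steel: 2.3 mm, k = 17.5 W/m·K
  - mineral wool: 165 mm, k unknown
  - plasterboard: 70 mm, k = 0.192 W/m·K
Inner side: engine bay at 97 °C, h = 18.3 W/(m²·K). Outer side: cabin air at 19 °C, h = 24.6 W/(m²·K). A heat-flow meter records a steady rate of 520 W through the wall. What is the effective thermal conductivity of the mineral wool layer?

Treating each layer as a thermal resistance in series:
R_inner film = 1/(h_i·A) = 1/(18.3×29.4) = 0.001859 K/W
R_stainless steel = L/(kA) = 0.0023/(17.5×29.4) = 4.47×10^-6 K/W
R_plasterboard = L/(kA) = 0.07/(0.192×29.4) = 0.0124 K/W
R_outer film = 1/(h_o·A) = 1/(24.6×29.4) = 0.001383 K/W
Sum of known resistances R_other = 0.01565 K/W
Total R = ΔT/Q = 78/520 = 0.15 K/W
R_mineral wool = R_total − R_other = 0.1344 K/W
k = L/(R·A) = 0.165/(0.1344×29.4)

k ≈ 0.0418 W/(m·K)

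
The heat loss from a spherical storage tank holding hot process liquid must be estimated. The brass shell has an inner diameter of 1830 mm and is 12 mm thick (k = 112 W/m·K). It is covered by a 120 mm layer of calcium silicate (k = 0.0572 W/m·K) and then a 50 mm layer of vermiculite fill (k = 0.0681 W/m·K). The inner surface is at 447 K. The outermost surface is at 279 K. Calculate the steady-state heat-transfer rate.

Spherical conduction: R = (1/r_in − 1/r_out)/(4πk) per layer; series-sum.
R_brass shell = (1/0.915 − 1/0.927)/(4π×112) = 1.005×10^-5 K/W
R_calcium silicate = (1/0.927 − 1/1.047)/(4π×0.0572) = 0.172 K/W
R_vermiculite fill = (1/1.047 − 1/1.097)/(4π×0.0681) = 0.05087 K/W
R_total = 0.2229 K/W
Q = ΔT/R_total = 168/0.2229

Q ≈ 754 W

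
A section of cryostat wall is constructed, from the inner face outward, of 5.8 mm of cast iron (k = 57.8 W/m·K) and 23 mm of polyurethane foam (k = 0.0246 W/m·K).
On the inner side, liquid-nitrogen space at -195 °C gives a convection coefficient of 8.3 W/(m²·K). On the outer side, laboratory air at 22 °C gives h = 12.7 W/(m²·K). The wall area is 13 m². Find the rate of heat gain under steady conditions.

Q ≈ 2490 W

Treating each layer as a thermal resistance in series:
R_inner film = 1/(h_i·A) = 1/(8.3×13) = 0.009268 K/W
R_cast iron = L/(kA) = 0.0058/(57.8×13) = 7.719×10^-6 K/W
R_polyurethane foam = L/(kA) = 0.023/(0.0246×13) = 0.07192 K/W
R_outer film = 1/(h_o·A) = 1/(12.7×13) = 0.006057 K/W
R_total = 0.08725 K/W
Q = ΔT / R_total = 217 / 0.08725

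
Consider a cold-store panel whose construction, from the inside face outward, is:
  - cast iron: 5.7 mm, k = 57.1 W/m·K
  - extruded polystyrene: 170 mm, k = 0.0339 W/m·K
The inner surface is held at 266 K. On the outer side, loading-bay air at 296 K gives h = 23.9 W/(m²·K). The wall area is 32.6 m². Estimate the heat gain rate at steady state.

Q ≈ 193 W

Model the wall as resistances in series:
R_cast iron = L/(kA) = 0.0057/(57.1×32.6) = 3.062×10^-6 K/W
R_extruded polystyrene = L/(kA) = 0.17/(0.0339×32.6) = 0.1538 K/W
R_outer film = 1/(h_o·A) = 1/(23.9×32.6) = 0.001283 K/W
R_total = 0.1551 K/W
Q = ΔT / R_total = 30 / 0.1551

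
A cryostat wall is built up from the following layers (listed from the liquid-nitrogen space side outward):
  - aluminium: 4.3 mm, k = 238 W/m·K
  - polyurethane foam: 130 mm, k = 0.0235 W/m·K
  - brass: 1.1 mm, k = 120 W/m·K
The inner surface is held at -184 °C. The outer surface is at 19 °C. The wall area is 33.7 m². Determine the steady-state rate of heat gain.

Model the wall as resistances in series:
R_aluminium = L/(kA) = 0.0043/(238×33.7) = 5.361×10^-7 K/W
R_polyurethane foam = L/(kA) = 0.13/(0.0235×33.7) = 0.1642 K/W
R_brass = L/(kA) = 0.0011/(120×33.7) = 2.72×10^-7 K/W
R_total = 0.1642 K/W
Q = ΔT / R_total = 203 / 0.1642

Q ≈ 1240 W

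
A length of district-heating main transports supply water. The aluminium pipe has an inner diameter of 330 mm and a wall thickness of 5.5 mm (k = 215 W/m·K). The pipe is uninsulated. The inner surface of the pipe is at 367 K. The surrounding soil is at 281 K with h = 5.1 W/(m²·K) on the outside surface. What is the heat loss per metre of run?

q′ ≈ 470 W/m

Treating each annulus and film as a series resistance:
R_aluminium pipe wall = ln(170.5/165)/(2π×215×1) = 2.427×10^-5 K/W
R_outer film = 1/(h_o·2πr_oL) = 1/(5.1×2π×0.1705×1) = 0.183 K/W
R_total = 0.1831 K/W
Q = ΔT/R_total = 86/0.1831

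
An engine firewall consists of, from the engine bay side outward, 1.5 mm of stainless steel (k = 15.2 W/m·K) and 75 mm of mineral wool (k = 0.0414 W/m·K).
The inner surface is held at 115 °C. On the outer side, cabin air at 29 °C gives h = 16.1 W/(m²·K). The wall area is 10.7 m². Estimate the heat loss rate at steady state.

Using the resistance-network approach (series):
R_stainless steel = L/(kA) = 0.0015/(15.2×10.7) = 9.223×10^-6 K/W
R_mineral wool = L/(kA) = 0.075/(0.0414×10.7) = 0.1693 K/W
R_outer film = 1/(h_o·A) = 1/(16.1×10.7) = 0.005805 K/W
R_total = 0.1751 K/W
Q = ΔT / R_total = 86 / 0.1751

Q ≈ 491 W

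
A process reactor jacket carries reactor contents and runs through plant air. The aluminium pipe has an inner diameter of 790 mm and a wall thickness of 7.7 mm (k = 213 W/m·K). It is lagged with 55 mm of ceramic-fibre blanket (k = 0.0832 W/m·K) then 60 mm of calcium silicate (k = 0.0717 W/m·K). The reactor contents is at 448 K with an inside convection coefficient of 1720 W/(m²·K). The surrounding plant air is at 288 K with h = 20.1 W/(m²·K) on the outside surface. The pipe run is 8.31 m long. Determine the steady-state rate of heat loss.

Q ≈ 2490 W

Per-layer cylindrical resistances, series-summed:
R_inner film = 1/(h_i·2πr₁L) = 1/(1720×2π×0.395×8.31) = 2.819×10^-5 K/W
R_aluminium pipe wall = ln(402.7/395)/(2π×213×8.31) = 1.736×10^-6 K/W
R_ceramic-fibre blanket = ln(457.7/402.7)/(2π×0.0832×8.31) = 0.02947 K/W
R_calcium silicate = ln(517.7/457.7)/(2π×0.0717×8.31) = 0.0329 K/W
R_outer film = 1/(h_o·2πr_oL) = 1/(20.1×2π×0.5177×8.31) = 0.001841 K/W
R_total = 0.06424 K/W
Q = ΔT/R_total = 160/0.06424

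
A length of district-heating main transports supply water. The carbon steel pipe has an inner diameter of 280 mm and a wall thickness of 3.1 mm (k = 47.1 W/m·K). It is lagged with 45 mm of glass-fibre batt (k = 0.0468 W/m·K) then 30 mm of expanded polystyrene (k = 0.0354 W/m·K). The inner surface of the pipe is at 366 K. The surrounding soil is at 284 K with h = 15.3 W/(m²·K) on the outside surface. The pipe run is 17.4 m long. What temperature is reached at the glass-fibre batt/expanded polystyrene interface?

Treating each annulus and film as a series resistance:
R_carbon steel pipe wall = ln(143.1/140)/(2π×47.1×17.4) = 4.253×10^-6 K/W
R_glass-fibre batt = ln(188.1/143.1)/(2π×0.0468×17.4) = 0.05344 K/W
R_expanded polystyrene = ln(218.1/188.1)/(2π×0.0354×17.4) = 0.03824 K/W
R_outer film = 1/(h_o·2πr_oL) = 1/(15.3×2π×0.2181×17.4) = 0.002741 K/W
R_total = 0.09442 K/W
Q = ΔT/R_total = 82/0.09442
Q = 868 W
T_interface = T_inner − Q·ΣR(inner→interface) = 366 − 868×0.05344

T ≈ 320 K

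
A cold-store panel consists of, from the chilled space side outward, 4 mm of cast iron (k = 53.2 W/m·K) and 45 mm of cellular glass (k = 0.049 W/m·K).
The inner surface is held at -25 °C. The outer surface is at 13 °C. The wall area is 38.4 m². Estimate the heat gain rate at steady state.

Model the wall as resistances in series:
R_cast iron = L/(kA) = 0.004/(53.2×38.4) = 1.958×10^-6 K/W
R_cellular glass = L/(kA) = 0.045/(0.049×38.4) = 0.02392 K/W
R_total = 0.02392 K/W
Q = ΔT / R_total = 38 / 0.02392

Q ≈ 1590 W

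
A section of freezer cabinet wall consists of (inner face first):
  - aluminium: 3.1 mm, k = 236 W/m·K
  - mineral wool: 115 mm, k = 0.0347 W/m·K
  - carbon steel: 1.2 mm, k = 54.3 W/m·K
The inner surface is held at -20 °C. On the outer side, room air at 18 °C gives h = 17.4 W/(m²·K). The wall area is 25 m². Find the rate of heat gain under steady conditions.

Q ≈ 282 W

Model the wall as resistances in series:
R_aluminium = L/(kA) = 0.0031/(236×25) = 5.254×10^-7 K/W
R_mineral wool = L/(kA) = 0.115/(0.0347×25) = 0.1326 K/W
R_carbon steel = L/(kA) = 0.0012/(54.3×25) = 8.84×10^-7 K/W
R_outer film = 1/(h_o·A) = 1/(17.4×25) = 0.002299 K/W
R_total = 0.1349 K/W
Q = ΔT / R_total = 38 / 0.1349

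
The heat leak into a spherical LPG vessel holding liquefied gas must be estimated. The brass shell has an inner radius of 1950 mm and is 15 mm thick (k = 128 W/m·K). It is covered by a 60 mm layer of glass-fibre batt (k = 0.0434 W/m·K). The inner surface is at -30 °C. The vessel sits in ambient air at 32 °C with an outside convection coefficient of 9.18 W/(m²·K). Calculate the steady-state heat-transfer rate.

Q ≈ 2080 W

For a spherical shell R = (1/r₁ − 1/r₂)/(4πk); film R = 1/(h·4πr²). In series:
R_brass shell = (1/1.95 − 1/1.965)/(4π×128) = 2.434×10^-6 K/W
R_glass-fibre batt = (1/1.965 − 1/2.025)/(4π×0.0434) = 0.02765 K/W
R_outer film = 1/(h·4πr_o²) = 1/(9.18×4π×2.025²) = 0.002114 K/W
R_total = 0.02976 K/W
Q = ΔT/R_total = 62/0.02976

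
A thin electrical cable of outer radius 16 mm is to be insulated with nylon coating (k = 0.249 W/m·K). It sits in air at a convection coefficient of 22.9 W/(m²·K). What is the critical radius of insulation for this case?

For a cylinder r_cr = k/h = 0.249/22.9
r_cr = 10.9 mm; since the bare radius (16 mm) is above r_cr, any added insulation will reduce heat loss.

r_cr ≈ 10.9 mm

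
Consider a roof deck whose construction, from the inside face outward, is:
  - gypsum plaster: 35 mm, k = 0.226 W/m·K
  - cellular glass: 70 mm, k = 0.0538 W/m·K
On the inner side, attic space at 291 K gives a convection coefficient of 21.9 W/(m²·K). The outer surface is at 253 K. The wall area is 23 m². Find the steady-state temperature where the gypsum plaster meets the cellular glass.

T ≈ 286 K

Model the wall as resistances in series:
R_inner film = 1/(h_i·A) = 1/(21.9×23) = 0.001985 K/W
R_gypsum plaster = L/(kA) = 0.035/(0.226×23) = 0.006733 K/W
R_cellular glass = L/(kA) = 0.07/(0.0538×23) = 0.05657 K/W
R_total = 0.06529 K/W;  Q = ΔT/R_total = 38/0.06529 = 582 W
T_interface = T_inner − Q·ΣR(inner→interface) = 291 − 582×0.008719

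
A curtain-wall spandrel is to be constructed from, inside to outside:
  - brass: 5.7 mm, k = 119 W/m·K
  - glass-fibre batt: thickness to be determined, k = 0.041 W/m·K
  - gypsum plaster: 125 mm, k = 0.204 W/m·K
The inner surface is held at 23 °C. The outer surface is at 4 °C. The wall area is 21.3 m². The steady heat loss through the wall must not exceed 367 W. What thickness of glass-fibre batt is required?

L ≈ 20.1 mm

Series thermal resistances:
R_brass = L/(kA) = 0.0057/(119×21.3) = 2.249×10^-6 K/W
R_gypsum plaster = L/(kA) = 0.125/(0.204×21.3) = 0.02877 K/W
Sum of the known resistances R_other = 0.02877 K/W
Required total resistance R_tot = ΔT/Q_allow = 19/367 = 0.05177 K/W
R_glass-fibre batt = R_tot − R_other = 0.023 K/W
L = R·k·A = 0.023×0.041×21.3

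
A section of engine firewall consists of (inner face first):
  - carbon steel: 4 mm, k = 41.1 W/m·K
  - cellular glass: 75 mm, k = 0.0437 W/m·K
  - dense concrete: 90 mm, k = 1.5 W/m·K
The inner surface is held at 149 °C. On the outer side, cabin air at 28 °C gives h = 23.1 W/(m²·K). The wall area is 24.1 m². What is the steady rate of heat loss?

Q ≈ 1600 W

Using the resistance-network approach (series):
R_carbon steel = L/(kA) = 0.004/(41.1×24.1) = 4.038×10^-6 K/W
R_cellular glass = L/(kA) = 0.075/(0.0437×24.1) = 0.07121 K/W
R_dense concrete = L/(kA) = 0.09/(1.5×24.1) = 0.00249 K/W
R_outer film = 1/(h_o·A) = 1/(23.1×24.1) = 0.001796 K/W
R_total = 0.0755 K/W
Q = ΔT / R_total = 121 / 0.0755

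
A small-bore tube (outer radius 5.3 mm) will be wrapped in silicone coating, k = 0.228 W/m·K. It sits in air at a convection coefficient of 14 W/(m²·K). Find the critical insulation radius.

r_cr ≈ 16.3 mm

For a cylinder r_cr = k/h = 0.228/14
r_cr = 16.3 mm; since the bare radius (5.3 mm) is below r_cr, adding a thin layer of insulation will *increase* heat loss.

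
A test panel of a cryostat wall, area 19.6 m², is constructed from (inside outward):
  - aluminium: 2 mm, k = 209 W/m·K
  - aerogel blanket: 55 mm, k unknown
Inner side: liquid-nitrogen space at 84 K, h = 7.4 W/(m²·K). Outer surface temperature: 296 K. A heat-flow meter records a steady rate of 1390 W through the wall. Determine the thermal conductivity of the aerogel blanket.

k ≈ 0.0193 W/(m·K)

Thermal resistances in series:
R_inner film = 1/(h_i·A) = 1/(7.4×19.6) = 0.006895 K/W
R_aluminium = L/(kA) = 0.002/(209×19.6) = 4.882×10^-7 K/W
Sum of known resistances R_other = 0.006895 K/W
Total R = ΔT/Q = 212/1390 = 0.1525 K/W
R_aerogel blanket = R_total − R_other = 0.1456 K/W
k = L/(R·A) = 0.055/(0.1456×19.6)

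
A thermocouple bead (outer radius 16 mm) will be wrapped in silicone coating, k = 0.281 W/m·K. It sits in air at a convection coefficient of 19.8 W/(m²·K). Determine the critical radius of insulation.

For a sphere r_cr = 2k/h = 2×0.281/19.8
r_cr = 28.4 mm; since the bare radius (16 mm) is below r_cr, adding a thin layer of insulation will *increase* heat loss.

r_cr ≈ 28.4 mm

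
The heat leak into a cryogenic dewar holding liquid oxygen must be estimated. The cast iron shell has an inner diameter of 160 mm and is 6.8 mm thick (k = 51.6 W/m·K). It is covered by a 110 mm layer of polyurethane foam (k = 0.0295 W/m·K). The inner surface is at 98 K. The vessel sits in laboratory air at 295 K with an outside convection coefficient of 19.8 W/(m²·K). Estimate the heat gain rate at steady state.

Each spherical layer contributes R = (1/r_i − 1/r_o)/(4πk):
R_cast iron shell = (1/0.08 − 1/0.0868)/(4π×51.6) = 0.00151 K/W
R_polyurethane foam = (1/0.0868 − 1/0.1968)/(4π×0.0295) = 17.37 K/W
R_outer film = 1/(h·4πr_o²) = 1/(19.8×4π×0.1968²) = 0.1038 K/W
R_total = 17.48 K/W
Q = ΔT/R_total = 197/17.48

Q ≈ 11.3 W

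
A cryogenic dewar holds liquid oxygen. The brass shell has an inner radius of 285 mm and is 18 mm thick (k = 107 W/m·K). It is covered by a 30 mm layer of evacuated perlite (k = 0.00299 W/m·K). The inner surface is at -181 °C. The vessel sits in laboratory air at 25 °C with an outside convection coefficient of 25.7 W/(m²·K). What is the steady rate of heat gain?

Each spherical layer contributes R = (1/r_i − 1/r_o)/(4πk):
R_brass shell = (1/0.285 − 1/0.303)/(4π×107) = 1.55×10^-4 K/W
R_evacuated perlite = (1/0.303 − 1/0.333)/(4π×0.00299) = 7.913 K/W
R_outer film = 1/(h·4πr_o²) = 1/(25.7×4π×0.333²) = 0.02792 K/W
R_total = 7.941 K/W
Q = ΔT/R_total = 206/7.941

Q ≈ 25.9 W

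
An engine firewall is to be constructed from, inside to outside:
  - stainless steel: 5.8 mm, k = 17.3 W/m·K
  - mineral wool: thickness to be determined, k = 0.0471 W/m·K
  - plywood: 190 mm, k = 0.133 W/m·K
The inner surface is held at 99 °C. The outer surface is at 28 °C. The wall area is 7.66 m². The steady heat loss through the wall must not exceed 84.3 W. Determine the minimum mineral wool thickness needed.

L ≈ 237 mm

Model the wall as resistances in series:
R_stainless steel = L/(kA) = 0.0058/(17.3×7.66) = 4.377×10^-5 K/W
R_plywood = L/(kA) = 0.19/(0.133×7.66) = 0.1865 K/W
Sum of the known resistances R_other = 0.1865 K/W
Required total resistance R_tot = ΔT/Q_allow = 71/84.3 = 0.8422 K/W
R_mineral wool = R_tot − R_other = 0.6557 K/W
L = R·k·A = 0.6557×0.0471×7.66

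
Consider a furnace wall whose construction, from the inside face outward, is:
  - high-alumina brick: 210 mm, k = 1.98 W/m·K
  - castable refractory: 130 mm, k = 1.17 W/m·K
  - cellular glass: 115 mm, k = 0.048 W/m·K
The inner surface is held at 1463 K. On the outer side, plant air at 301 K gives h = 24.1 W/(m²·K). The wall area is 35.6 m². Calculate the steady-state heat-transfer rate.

Q ≈ 15600 W

Using the resistance-network approach (series):
R_high-alumina brick = L/(kA) = 0.21/(1.98×35.6) = 0.002979 K/W
R_castable refractory = L/(kA) = 0.13/(1.17×35.6) = 0.003121 K/W
R_cellular glass = L/(kA) = 0.115/(0.048×35.6) = 0.0673 K/W
R_outer film = 1/(h_o·A) = 1/(24.1×35.6) = 0.001166 K/W
R_total = 0.07456 K/W
Q = ΔT / R_total = 1162 / 0.07456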